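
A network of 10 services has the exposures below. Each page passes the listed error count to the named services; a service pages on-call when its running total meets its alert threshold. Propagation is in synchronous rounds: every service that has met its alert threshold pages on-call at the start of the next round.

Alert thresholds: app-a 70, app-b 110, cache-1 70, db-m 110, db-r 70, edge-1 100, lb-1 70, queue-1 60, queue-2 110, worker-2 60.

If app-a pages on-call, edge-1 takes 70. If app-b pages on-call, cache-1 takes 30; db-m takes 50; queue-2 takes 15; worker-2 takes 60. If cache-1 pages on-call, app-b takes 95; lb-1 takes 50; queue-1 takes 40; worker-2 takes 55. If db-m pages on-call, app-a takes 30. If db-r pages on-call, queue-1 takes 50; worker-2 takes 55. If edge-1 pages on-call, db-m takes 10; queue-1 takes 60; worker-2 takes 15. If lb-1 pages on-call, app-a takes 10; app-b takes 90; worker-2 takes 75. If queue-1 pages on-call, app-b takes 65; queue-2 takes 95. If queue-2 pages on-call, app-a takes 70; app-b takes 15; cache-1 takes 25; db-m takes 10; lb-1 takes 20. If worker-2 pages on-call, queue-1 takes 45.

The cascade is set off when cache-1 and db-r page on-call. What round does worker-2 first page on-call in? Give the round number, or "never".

2

Round 1 — cache-1, db-r page on-call (initial).
  app-b: +95 → 95 < 110
  lb-1: +50 → 50 < 70
  queue-1: +40+50 → 90 ≥ 60
  worker-2: +55+55 → 110 ≥ 60
Round 2 — queue-1, worker-2 page on-call.
  app-b: +65 → 160 ≥ 110
  queue-2: +95 → 95 < 110
Round 3 — app-b pages on-call.
  db-m: +50 → 50 < 110
  queue-2: +15 → 110 ≥ 110
Round 4 — queue-2 pages on-call.
  app-a: +70 → 70 ≥ 70
  db-m: +10 → 60 < 110
  lb-1: +20 → 70 ≥ 70
Round 5 — app-a, lb-1 page on-call.
  edge-1: +70 → 70 < 100
No further pages.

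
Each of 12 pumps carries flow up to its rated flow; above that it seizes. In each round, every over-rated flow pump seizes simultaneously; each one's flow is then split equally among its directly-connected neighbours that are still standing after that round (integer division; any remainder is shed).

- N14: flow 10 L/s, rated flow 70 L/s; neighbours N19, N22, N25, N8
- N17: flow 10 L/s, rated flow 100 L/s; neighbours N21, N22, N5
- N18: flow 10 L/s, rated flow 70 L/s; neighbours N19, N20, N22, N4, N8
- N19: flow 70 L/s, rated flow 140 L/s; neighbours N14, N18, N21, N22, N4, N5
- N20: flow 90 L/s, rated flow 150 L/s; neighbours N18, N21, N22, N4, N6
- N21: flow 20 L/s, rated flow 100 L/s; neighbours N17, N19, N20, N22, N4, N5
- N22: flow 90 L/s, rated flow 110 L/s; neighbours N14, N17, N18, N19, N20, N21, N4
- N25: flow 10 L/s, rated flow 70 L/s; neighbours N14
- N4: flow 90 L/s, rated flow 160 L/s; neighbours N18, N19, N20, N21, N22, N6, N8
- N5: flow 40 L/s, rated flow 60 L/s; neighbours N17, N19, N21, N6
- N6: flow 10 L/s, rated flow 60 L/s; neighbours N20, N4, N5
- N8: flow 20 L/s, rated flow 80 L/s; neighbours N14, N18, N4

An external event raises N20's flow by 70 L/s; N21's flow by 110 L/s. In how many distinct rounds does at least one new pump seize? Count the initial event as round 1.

Round 1 — N20 at 160 > 150; N21 at 130 > 100. N20, N21 seize.
  N20 sheds 160 L/s to N18, N22, N4, N6: 40 each.
    N18: 10+40 = 50 ≤ 70
    N22: 90+40 = 130 > 110
    N4: 90+40 = 130 ≤ 160
    N6: 10+40 = 50 ≤ 60
  N21 sheds 130 L/s to N17, N19, N22, N4, N5: 26 each.
    N17: 10+26 = 36 ≤ 100
    N19: 70+26 = 96 ≤ 140
    N22: 130+26 = 156 > 110
    N4: 130+26 = 156 ≤ 160
    N5: 40+26 = 66 > 60
Round 2 — N22, N5 seize.
  N22 sheds 156 L/s to N14, N17, N18, N19, N4: 31 each (1 lost).
    N14: 10+31 = 41 ≤ 70
    N17: 36+31 = 67 ≤ 100
    N18: 50+31 = 81 > 70
    N19: 96+31 = 127 ≤ 140
    N4: 156+31 = 187 > 160
  N5 sheds 66 L/s to N17, N19, N6: 22 each.
    N17: 67+22 = 89 ≤ 100
    N19: 127+22 = 149 > 140
    N6: 50+22 = 72 > 60
Round 3 — N18, N19, N4, N6 seize.
  N18 sheds 81 L/s to N8: 81 each.
    N8: 20+81 = 101 > 80
  N19 sheds 149 L/s to N14: 149 each.
    N14: 41+149 = 190 > 70
  N4 sheds 187 L/s to N8: 187 each.
    N8: 101+187 = 288 > 80
  N6 sheds 72 L/s: no online neighbours, lost.
Round 4 — N14, N8 seize.
  N14 sheds 190 L/s to N25: 190 each.
    N25: 10+190 = 200 > 70
  N8 sheds 288 L/s: no online neighbours, lost.
Round 5 — N25 seizes.
  N25 sheds 200 L/s: no online neighbours, lost.
No further seizures.

5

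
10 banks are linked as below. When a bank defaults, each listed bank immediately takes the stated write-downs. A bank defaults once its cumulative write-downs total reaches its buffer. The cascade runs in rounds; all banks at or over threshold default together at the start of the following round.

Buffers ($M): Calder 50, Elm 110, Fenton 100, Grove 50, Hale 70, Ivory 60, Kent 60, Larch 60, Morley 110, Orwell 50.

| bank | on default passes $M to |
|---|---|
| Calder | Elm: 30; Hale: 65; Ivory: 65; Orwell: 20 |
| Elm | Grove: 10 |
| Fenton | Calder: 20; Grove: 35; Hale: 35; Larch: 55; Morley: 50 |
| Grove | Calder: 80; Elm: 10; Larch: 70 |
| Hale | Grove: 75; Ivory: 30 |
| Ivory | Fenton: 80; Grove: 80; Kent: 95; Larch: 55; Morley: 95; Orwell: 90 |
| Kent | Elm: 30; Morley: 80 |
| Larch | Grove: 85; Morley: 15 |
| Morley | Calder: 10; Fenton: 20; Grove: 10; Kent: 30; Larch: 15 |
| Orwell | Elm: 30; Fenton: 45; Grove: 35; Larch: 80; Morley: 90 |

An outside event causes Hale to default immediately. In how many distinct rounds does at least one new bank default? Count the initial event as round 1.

6

Round 1 — Hale defaults (initial).
  Grove: +75 → 75 ≥ 50
  Ivory: +30 → 30 < 60
Round 2 — Grove defaults.
  Calder: +80 → 80 ≥ 50
  Elm: +10 → 10 < 110
  Larch: +70 → 70 ≥ 60
Round 3 — Calder, Larch default.
  Elm: +30 → 40 < 110
  Ivory: +65 → 95 ≥ 60
  Morley: +15 → 15 < 110
  Orwell: +20 → 20 < 50
Round 4 — Ivory defaults.
  Fenton: +80 → 80 < 100
  Kent: +95 → 95 ≥ 60
  Morley: +95 → 110 ≥ 110
  Orwell: +90 → 110 ≥ 50
Round 5 — Kent, Morley, Orwell default.
  Elm: +30+30 → 100 < 110
  Fenton: +20+45 → 145 ≥ 100
Round 6 — Fenton defaults.
No further defaults.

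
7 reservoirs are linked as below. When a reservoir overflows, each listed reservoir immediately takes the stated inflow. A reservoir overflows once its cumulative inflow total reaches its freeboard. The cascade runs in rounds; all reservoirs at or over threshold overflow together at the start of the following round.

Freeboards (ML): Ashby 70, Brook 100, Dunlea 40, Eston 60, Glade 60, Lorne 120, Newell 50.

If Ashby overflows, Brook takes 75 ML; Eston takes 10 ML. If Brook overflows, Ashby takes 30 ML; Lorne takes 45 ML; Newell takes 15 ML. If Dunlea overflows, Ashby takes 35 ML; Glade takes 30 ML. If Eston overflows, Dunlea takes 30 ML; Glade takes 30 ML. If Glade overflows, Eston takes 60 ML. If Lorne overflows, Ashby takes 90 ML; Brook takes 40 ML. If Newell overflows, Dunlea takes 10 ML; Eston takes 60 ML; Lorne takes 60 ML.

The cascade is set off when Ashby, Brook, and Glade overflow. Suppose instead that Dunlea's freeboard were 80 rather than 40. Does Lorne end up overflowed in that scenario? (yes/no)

With Dunlea's freeboard at 80:
Round 1 — Ashby, Brook, Glade overflow (initial).
  Eston: +10+60 → 70 ≥ 60
  Lorne: +45 → 45 < 120
  Newell: +15 → 15 < 50
Round 2 — Eston overflows.
  Dunlea: +30 → 30 < 80
No further overflows.

no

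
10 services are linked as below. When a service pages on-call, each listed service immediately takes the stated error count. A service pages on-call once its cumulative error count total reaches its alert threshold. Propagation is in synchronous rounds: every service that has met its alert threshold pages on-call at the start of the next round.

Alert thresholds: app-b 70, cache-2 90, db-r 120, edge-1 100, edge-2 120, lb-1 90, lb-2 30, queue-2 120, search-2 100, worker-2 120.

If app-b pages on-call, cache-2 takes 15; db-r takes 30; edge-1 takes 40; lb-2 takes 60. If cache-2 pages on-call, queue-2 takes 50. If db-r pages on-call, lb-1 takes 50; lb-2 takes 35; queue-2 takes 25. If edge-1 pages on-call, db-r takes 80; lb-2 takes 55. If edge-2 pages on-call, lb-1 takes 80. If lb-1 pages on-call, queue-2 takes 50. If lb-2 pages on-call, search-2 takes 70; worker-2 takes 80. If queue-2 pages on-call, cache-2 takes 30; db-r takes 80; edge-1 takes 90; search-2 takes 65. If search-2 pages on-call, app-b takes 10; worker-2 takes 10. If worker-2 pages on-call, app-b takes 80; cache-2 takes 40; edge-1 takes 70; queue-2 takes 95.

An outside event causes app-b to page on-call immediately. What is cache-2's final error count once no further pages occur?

Round 1 — app-b pages on-call (initial).
  cache-2: +15 → 15 < 90
  db-r: +30 → 30 < 120
  edge-1: +40 → 40 < 100
  lb-2: +60 → 60 ≥ 30
Round 2 — lb-2 pages on-call.
  search-2: +70 → 70 < 100
  worker-2: +80 → 80 < 120
No further pages.

15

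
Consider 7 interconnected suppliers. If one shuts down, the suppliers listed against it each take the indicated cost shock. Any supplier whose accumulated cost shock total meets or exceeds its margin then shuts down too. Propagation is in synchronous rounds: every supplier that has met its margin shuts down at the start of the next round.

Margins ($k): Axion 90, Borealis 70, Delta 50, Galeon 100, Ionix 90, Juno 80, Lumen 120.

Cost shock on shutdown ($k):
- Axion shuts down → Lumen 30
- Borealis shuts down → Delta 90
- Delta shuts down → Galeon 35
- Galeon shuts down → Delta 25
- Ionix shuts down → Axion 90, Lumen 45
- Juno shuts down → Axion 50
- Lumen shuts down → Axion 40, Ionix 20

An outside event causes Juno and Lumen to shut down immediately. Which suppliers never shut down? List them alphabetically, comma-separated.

Borealis, Delta, Galeon, Ionix

Round 1 — Juno, Lumen shut down (initial).
  Axion: +50+40 → 90 ≥ 90
  Ionix: +20 → 20 < 90
Round 2 — Axion shuts down.
No further shutdowns.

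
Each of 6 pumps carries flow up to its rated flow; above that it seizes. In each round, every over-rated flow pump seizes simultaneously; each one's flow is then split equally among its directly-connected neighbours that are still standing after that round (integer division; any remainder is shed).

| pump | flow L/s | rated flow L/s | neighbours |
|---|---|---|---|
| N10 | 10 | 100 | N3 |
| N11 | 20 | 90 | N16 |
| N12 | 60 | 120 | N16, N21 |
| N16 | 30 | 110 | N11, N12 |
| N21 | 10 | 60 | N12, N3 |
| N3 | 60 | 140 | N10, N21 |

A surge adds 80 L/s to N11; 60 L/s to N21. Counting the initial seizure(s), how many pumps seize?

Round 1 — N11 at 100 > 90; N21 at 70 > 60. N11, N21 seize.
  N11 sheds 100 L/s to N16: 100 each.
    N16: 30+100 = 130 > 110
  N21 sheds 70 L/s to N12, N3: 35 each.
    N12: 60+35 = 95 ≤ 120
    N3: 60+35 = 95 ≤ 140
Round 2 — N16 seizes.
  N16 sheds 130 L/s to N12: 130 each.
    N12: 95+130 = 225 > 120
Round 3 — N12 seizes.
  N12 sheds 225 L/s: no online neighbours, lost.
No further seizures.

4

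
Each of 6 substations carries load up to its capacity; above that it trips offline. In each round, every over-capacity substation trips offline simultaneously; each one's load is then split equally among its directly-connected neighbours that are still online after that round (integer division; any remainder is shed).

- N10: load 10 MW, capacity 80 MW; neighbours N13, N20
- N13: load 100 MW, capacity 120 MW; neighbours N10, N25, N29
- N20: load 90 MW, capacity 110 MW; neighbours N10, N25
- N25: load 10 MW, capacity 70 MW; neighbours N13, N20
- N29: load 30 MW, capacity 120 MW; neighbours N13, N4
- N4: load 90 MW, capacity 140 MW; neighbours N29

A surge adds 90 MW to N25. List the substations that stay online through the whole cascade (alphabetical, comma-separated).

N29, N4

Round 1 — N25 at 100 > 70. N25 trips offline.
  N25 sheds 100 MW to N13, N20: 50 each.
    N13: 100+50 = 150 > 120
    N20: 90+50 = 140 > 110
Round 2 — N13, N20 trip offline.
  N13 sheds 150 MW to N10, N29: 75 each.
    N10: 10+75 = 85 > 80
    N29: 30+75 = 105 ≤ 120
  N20 sheds 140 MW to N10: 140 each.
    N10: 85+140 = 225 > 80
Round 3 — N10 trips offline.
  N10 sheds 225 MW: no online neighbours, lost.
No further trips.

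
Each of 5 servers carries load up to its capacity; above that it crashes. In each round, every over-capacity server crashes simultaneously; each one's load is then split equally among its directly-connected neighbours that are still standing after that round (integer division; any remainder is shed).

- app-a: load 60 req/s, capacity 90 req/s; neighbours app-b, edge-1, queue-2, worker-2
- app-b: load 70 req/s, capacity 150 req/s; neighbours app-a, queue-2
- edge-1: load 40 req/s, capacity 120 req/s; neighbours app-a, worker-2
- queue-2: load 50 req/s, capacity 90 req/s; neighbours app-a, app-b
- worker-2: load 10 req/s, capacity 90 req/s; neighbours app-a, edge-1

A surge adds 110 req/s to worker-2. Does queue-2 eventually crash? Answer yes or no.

no

Round 1 — worker-2 at 120 > 90. worker-2 crashes.
  worker-2 sheds 120 req/s to app-a, edge-1: 60 each.
    app-a: 60+60 = 120 > 90
    edge-1: 40+60 = 100 ≤ 120
Round 2 — app-a crashes.
  app-a sheds 120 req/s to app-b, edge-1, queue-2: 40 each.
    app-b: 70+40 = 110 ≤ 150
    edge-1: 100+40 = 140 > 120
    queue-2: 50+40 = 90 ≤ 90
Round 3 — edge-1 crashes.
  edge-1 sheds 140 req/s: no online neighbours, lost.
No further crashes.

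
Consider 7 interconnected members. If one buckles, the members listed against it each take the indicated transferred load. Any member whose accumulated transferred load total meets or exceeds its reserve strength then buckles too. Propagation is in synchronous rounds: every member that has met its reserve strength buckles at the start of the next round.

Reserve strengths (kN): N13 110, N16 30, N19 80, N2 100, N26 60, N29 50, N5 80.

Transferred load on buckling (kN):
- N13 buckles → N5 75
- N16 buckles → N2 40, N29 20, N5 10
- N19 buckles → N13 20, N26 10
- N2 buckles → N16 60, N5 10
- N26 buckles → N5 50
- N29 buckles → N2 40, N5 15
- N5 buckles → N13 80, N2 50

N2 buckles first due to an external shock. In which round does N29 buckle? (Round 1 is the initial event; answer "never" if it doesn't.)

Round 1 — N2 buckles (initial).
  N16: +60 → 60 ≥ 30
  N5: +10 → 10 < 80
Round 2 — N16 buckles.
  N29: +20 → 20 < 50
  N5: +10 → 20 < 80
No further bucklings.

never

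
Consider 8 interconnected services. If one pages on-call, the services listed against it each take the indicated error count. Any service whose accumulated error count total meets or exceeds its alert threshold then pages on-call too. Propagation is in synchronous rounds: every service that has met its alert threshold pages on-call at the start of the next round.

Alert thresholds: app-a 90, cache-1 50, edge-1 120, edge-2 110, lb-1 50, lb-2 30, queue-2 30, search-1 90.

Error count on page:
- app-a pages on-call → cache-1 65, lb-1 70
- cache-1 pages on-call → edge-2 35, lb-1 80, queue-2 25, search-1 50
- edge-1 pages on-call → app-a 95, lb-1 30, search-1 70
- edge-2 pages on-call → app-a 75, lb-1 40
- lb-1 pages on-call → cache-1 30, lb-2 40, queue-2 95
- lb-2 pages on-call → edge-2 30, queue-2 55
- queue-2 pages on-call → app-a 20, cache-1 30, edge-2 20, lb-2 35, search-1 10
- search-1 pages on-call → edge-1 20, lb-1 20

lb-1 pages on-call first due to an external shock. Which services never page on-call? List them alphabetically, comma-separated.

Round 1 — lb-1 pages on-call (initial).
  cache-1: +30 → 30 < 50
  lb-2: +40 → 40 ≥ 30
  queue-2: +95 → 95 ≥ 30
Round 2 — lb-2, queue-2 page on-call.
  app-a: +20 → 20 < 90
  cache-1: +30 → 60 ≥ 50
  edge-2: +30+20 → 50 < 110
  search-1: +10 → 10 < 90
Round 3 — cache-1 pages on-call.
  edge-2: +35 → 85 < 110
  search-1: +50 → 60 < 90
No further pages.

app-a, edge-1, edge-2, search-1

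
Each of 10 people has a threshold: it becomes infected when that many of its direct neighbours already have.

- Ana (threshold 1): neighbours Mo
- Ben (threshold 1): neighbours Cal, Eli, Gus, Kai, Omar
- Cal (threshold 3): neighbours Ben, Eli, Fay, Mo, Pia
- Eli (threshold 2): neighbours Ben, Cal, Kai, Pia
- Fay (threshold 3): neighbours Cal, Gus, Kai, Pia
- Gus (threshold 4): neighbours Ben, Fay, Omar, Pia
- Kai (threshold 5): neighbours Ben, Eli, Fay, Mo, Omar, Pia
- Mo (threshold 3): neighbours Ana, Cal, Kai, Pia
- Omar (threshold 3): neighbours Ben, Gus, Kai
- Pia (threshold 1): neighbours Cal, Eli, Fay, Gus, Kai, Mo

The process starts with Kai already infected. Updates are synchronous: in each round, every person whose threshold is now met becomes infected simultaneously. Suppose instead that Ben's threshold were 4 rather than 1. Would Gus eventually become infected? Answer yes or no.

no

With Ben's threshold at 4:
Round 1 — Kai becomes infected (initial).
Round 2 — checking thresholds:
  Ben: 1 of 5 neighbours < 4, holds.
  Eli: 1 of 4 neighbours < 2, holds.
  Fay: 1 of 4 neighbours < 3, holds.
  Mo: 1 of 4 neighbours < 3, holds.
  Omar: 1 of 3 neighbours < 3, holds.
  Pia: 1 of 6 neighbours ≥ 1, becomes infected.
Round 3 — checking thresholds:
  Ben: 1 of 5 neighbours < 4, holds.
  Cal: 1 of 5 neighbours < 3, holds.
  Eli: 2 of 4 neighbours ≥ 2, becomes infected.
  Fay: 2 of 4 neighbours < 3, holds.
  Gus: 1 of 4 neighbours < 4, holds.
  Mo: 2 of 4 neighbours < 3, holds.
  Omar: 1 of 3 neighbours < 3, holds.
Round 4 — no new infections; cascade stops.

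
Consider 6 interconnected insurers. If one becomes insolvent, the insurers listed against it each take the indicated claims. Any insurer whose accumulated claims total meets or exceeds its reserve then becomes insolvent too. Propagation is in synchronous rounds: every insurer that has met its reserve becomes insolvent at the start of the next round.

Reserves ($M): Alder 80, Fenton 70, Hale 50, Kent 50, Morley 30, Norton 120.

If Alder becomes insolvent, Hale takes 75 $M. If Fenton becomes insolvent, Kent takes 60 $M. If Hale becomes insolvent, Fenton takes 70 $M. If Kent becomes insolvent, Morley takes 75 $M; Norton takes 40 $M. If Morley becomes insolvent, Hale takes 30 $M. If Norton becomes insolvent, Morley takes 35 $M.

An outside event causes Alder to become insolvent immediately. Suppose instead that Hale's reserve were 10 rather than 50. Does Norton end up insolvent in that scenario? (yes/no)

With Hale's reserve at 10:
Round 1 — Alder becomes insolvent (initial).
  Hale: +75 → 75 ≥ 10
Round 2 — Hale becomes insolvent.
  Fenton: +70 → 70 ≥ 70
Round 3 — Fenton becomes insolvent.
  Kent: +60 → 60 ≥ 50
Round 4 — Kent becomes insolvent.
  Morley: +75 → 75 ≥ 30
  Norton: +40 → 40 < 120
Round 5 — Morley becomes insolvent.
No further insolvencies.

no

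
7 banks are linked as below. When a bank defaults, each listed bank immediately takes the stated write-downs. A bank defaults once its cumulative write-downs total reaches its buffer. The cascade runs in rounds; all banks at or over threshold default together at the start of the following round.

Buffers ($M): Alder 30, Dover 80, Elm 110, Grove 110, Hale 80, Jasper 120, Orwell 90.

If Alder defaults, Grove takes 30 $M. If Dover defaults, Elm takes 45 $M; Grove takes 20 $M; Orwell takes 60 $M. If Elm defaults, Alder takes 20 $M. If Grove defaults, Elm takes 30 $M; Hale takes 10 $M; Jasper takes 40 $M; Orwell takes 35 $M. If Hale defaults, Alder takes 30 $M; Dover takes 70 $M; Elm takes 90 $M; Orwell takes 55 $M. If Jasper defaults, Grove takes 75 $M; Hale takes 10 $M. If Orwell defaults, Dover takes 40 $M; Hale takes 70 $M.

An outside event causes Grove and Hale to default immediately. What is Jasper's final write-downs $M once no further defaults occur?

40

Round 1 — Grove, Hale default (initial).
  Alder: +30 → 30 ≥ 30
  Dover: +70 → 70 < 80
  Elm: +30+90 → 120 ≥ 110
  Jasper: +40 → 40 < 120
  Orwell: +35+55 → 90 ≥ 90
Round 2 — Alder, Elm, Orwell default.
  Dover: +40 → 110 ≥ 80
Round 3 — Dover defaults.
No further defaults.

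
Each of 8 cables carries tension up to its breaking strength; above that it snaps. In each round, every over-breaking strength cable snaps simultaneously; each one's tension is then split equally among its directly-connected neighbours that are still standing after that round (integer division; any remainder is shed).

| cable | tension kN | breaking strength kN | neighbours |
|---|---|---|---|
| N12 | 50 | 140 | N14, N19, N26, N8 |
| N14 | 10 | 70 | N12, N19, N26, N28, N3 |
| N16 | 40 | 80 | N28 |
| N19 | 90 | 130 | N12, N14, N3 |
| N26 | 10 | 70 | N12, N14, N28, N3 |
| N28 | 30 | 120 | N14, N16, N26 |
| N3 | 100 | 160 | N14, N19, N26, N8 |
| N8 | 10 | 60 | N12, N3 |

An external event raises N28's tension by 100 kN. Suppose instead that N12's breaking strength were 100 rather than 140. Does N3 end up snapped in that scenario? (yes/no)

With N12's breaking strength at 100:
Round 1 — N28 at 130 > 120. N28 snaps.
  N28 sheds 130 kN to N14, N16, N26: 43 each (1 lost).
    N14: 10+43 = 53 ≤ 70
    N16: 40+43 = 83 > 80
    N26: 10+43 = 53 ≤ 70
Round 2 — N16 snaps.
  N16 sheds 83 kN: no online neighbours, lost.
No further breaks.

no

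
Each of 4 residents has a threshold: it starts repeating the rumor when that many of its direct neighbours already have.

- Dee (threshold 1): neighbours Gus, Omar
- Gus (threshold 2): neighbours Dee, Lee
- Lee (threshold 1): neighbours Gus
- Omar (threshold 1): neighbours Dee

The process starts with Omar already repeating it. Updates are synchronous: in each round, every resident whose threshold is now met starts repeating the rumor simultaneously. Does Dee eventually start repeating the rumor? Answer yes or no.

Round 1 — Omar starts repeating the rumor (initial).
Round 2 — checking thresholds:
  Dee: 1 of 2 neighbours ≥ 1, starts repeating the rumor.
Round 3 — no new spreads; cascade stops.

yes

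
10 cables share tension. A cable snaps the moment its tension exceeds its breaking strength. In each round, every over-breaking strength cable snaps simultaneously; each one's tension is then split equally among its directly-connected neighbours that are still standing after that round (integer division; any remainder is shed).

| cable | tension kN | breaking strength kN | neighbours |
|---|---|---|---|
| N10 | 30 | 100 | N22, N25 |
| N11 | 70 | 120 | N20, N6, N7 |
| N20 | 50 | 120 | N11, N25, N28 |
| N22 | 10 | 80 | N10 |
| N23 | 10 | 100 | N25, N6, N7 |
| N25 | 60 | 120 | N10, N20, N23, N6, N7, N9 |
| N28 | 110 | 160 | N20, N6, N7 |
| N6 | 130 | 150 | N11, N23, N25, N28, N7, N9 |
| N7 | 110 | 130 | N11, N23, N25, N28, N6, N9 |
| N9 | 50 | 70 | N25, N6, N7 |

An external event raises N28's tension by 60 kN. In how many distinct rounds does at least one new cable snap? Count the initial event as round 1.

Round 1 — N28 at 170 > 160. N28 snaps.
  N28 sheds 170 kN to N20, N6, N7: 56 each (2 lost).
    N20: 50+56 = 106 ≤ 120
    N6: 130+56 = 186 > 150
    N7: 110+56 = 166 > 130
Round 2 — N6, N7 snap.
  N6 sheds 186 kN to N11, N23, N25, N9: 46 each (2 lost).
    N11: 70+46 = 116 ≤ 120
    N23: 10+46 = 56 ≤ 100
    N25: 60+46 = 106 ≤ 120
    N9: 50+46 = 96 > 70
  N7 sheds 166 kN to N11, N23, N25, N9: 41 each (2 lost).
    N11: 116+41 = 157 > 120
    N23: 56+41 = 97 ≤ 100
    N25: 106+41 = 147 > 120
    N9: 96+41 = 137 > 70
Round 3 — N11, N25, N9 snap.
  N11 sheds 157 kN to N20: 157 each.
    N20: 106+157 = 263 > 120
  N25 sheds 147 kN to N10, N20, N23: 49 each.
    N10: 30+49 = 79 ≤ 100
    N20: 263+49 = 312 > 120
    N23: 97+49 = 146 > 100
  N9 sheds 137 kN: no online neighbours, lost.
Round 4 — N20, N23 snap.
  N20 sheds 312 kN: no online neighbours, lost.
  N23 sheds 146 kN: no online neighbours, lost.
No further breaks.

4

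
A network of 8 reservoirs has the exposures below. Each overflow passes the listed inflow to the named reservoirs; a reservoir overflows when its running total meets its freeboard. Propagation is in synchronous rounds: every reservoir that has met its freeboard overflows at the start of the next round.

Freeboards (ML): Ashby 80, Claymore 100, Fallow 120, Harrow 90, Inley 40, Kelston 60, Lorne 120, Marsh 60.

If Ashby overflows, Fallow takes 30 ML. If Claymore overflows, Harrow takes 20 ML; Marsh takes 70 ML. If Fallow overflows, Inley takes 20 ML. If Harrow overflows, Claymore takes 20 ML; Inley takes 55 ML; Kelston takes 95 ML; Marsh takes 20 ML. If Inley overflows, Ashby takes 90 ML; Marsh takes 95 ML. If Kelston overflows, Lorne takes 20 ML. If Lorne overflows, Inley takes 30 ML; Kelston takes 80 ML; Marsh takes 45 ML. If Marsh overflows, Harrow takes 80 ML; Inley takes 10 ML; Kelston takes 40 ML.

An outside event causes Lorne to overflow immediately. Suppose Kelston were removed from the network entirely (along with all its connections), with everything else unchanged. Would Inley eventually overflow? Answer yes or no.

no

With Kelston removed:
Round 1 — Lorne overflows (initial).
  Inley: +30 → 30 < 40
  Marsh: +45 → 45 < 60
No further overflows.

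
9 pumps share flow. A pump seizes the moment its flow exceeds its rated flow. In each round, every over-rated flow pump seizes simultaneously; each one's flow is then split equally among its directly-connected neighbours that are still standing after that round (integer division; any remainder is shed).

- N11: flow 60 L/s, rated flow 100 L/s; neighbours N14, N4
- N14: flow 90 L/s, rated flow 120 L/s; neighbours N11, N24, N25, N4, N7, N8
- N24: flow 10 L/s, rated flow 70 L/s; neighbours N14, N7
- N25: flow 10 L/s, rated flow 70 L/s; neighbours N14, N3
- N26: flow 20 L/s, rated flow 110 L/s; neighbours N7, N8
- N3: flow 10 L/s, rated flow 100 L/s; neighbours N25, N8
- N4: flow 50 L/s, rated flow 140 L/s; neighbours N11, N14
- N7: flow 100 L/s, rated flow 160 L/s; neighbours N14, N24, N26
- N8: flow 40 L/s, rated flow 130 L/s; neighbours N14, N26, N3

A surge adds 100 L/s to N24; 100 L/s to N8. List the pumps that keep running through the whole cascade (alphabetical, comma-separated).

N25, N3

Round 1 — N24 at 110 > 70; N8 at 140 > 130. N24, N8 seize.
  N24 sheds 110 L/s to N14, N7: 55 each.
    N14: 90+55 = 145 > 120
    N7: 100+55 = 155 ≤ 160
  N8 sheds 140 L/s to N14, N26, N3: 46 each (2 lost).
    N14: 145+46 = 191 > 120
    N26: 20+46 = 66 ≤ 110
    N3: 10+46 = 56 ≤ 100
Round 2 — N14 seizes.
  N14 sheds 191 L/s to N11, N25, N4, N7: 47 each (3 lost).
    N11: 60+47 = 107 > 100
    N25: 10+47 = 57 ≤ 70
    N4: 50+47 = 97 ≤ 140
    N7: 155+47 = 202 > 160
Round 3 — N11, N7 seize.
  N11 sheds 107 L/s to N4: 107 each.
    N4: 97+107 = 204 > 140
  N7 sheds 202 L/s to N26: 202 each.
    N26: 66+202 = 268 > 110
Round 4 — N26, N4 seize.
  N26 sheds 268 L/s: no online neighbours, lost.
  N4 sheds 204 L/s: no online neighbours, lost.
No further seizures.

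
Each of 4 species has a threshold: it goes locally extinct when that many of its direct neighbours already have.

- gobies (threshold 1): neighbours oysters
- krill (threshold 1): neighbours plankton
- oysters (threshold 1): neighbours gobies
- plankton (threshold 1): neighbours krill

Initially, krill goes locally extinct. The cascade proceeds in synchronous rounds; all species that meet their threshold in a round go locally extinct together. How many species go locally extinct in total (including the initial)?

Round 1 — krill goes locally extinct (initial).
Round 2 — checking thresholds:
  plankton: 1 of 1 neighbours ≥ 1, goes locally extinct.
Round 3 — no new extinctions; cascade stops.

2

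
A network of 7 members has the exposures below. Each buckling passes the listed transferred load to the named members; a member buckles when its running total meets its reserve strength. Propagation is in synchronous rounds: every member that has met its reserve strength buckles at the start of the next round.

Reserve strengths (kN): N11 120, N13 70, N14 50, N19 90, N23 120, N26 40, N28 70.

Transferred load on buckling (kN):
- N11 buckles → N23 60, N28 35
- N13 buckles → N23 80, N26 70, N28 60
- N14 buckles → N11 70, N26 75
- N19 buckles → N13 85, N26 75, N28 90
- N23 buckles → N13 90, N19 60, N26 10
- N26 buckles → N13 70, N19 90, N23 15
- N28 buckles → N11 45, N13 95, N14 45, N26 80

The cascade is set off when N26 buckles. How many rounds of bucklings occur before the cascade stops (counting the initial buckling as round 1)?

3

Round 1 — N26 buckles (initial).
  N13: +70 → 70 ≥ 70
  N19: +90 → 90 ≥ 90
  N23: +15 → 15 < 120
Round 2 — N13, N19 buckle.
  N23: +80 → 95 < 120
  N28: +60+90 → 150 ≥ 70
Round 3 — N28 buckles.
  N11: +45 → 45 < 120
  N14: +45 → 45 < 50
No further bucklings.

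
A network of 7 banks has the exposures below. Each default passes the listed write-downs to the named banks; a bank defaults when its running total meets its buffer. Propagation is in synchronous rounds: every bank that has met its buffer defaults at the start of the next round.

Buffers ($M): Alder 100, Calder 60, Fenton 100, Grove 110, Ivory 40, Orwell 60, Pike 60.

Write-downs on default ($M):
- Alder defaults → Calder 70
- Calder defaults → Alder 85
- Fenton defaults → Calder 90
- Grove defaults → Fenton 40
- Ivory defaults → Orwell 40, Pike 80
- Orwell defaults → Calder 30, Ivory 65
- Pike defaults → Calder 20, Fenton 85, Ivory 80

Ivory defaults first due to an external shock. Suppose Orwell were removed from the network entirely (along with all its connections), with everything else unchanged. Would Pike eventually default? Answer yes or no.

With Orwell removed:
Round 1 — Ivory defaults (initial).
  Pike: +80 → 80 ≥ 60
Round 2 — Pike defaults.
  Calder: +20 → 20 < 60
  Fenton: +85 → 85 < 100
No further defaults.

yes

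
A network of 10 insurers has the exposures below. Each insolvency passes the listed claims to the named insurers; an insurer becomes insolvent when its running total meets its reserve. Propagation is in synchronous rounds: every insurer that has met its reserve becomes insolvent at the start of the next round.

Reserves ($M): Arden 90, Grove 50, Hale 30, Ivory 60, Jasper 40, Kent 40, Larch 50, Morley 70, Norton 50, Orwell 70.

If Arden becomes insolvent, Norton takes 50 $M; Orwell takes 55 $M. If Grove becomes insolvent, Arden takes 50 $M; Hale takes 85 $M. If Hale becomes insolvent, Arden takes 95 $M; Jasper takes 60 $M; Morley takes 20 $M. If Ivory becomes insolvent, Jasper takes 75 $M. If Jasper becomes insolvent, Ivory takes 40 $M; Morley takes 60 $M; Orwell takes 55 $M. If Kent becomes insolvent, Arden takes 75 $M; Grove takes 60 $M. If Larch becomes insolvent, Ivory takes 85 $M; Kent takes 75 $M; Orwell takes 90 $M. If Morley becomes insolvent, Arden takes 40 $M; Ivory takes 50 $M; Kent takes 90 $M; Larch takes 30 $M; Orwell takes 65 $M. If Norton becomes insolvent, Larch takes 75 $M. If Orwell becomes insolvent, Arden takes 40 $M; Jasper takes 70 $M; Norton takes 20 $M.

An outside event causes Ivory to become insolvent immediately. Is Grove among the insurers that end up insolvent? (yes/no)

no

Round 1 — Ivory becomes insolvent (initial).
  Jasper: +75 → 75 ≥ 40
Round 2 — Jasper becomes insolvent.
  Morley: +60 → 60 < 70
  Orwell: +55 → 55 < 70
No further insolvencies.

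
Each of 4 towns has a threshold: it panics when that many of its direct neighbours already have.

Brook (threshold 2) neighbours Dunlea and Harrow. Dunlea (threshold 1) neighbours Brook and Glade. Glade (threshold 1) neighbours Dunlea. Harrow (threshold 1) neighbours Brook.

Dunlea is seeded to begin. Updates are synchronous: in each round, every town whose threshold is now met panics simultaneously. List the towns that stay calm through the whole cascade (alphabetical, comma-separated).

Round 1 — Dunlea panics (initial).
Round 2 — checking thresholds:
  Brook: 1 of 2 neighbours < 2, holds.
  Glade: 1 of 1 neighbours ≥ 1, panics.
Round 3 — no new panics; cascade stops.

Brook, Harrow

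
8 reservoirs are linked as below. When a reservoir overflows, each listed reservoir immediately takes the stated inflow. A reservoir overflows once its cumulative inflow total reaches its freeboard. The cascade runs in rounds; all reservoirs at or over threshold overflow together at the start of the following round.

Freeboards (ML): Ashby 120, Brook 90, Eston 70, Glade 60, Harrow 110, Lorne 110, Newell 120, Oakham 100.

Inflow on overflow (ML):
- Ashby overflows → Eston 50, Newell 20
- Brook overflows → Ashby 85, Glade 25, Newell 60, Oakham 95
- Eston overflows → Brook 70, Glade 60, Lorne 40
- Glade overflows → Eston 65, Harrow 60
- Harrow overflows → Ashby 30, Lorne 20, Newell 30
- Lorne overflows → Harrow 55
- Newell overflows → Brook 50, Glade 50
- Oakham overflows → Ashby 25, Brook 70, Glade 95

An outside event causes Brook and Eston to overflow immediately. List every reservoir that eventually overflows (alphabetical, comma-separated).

Brook, Eston, Glade

Round 1 — Brook, Eston overflow (initial).
  Ashby: +85 → 85 < 120
  Glade: +25+60 → 85 ≥ 60
  Lorne: +40 → 40 < 110
  Newell: +60 → 60 < 120
  Oakham: +95 → 95 < 100
Round 2 — Glade overflows.
  Harrow: +60 → 60 < 110
No further overflows.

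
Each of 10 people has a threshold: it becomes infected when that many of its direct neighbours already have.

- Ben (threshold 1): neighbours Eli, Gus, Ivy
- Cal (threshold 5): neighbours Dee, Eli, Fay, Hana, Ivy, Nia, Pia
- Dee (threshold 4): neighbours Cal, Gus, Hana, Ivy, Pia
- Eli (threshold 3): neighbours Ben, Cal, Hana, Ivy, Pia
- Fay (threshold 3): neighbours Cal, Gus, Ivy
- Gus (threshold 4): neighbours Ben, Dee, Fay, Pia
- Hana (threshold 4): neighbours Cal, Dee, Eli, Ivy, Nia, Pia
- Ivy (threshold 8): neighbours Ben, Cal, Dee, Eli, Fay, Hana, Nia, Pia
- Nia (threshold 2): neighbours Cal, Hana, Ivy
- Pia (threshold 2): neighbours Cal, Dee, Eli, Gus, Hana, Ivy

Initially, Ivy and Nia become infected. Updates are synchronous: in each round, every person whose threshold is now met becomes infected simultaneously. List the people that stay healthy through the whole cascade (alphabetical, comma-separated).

Cal, Dee, Eli, Fay, Gus, Hana, Pia

Round 1 — Ivy, Nia become infected (initial).
Round 2 — checking thresholds:
  Ben: 1 of 3 neighbours ≥ 1, becomes infected.
  Cal: 2 of 7 neighbours < 5, not yet.
  Dee: 1 of 5 neighbours < 4, not yet.
  Eli: 1 of 5 neighbours < 3, not yet.
  Fay: 1 of 3 neighbours < 3, not yet.
  Hana: 2 of 6 neighbours < 4, not yet.
  Pia: 1 of 6 neighbours < 2, not yet.
Round 3 — no new infections; cascade stops.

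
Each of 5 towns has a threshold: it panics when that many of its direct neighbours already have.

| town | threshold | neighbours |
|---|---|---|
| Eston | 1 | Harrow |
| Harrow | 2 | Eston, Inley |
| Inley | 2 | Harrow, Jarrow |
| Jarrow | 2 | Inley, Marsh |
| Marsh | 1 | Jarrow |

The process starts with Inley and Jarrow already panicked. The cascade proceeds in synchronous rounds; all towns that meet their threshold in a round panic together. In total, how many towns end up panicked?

Round 1 — Inley, Jarrow panic (initial).
Round 2 — checking thresholds:
  Harrow: 1 of 2 neighbours < 2, below threshold.
  Marsh: 1 of 1 neighbours ≥ 1, panics.
Round 3 — no new panics; cascade stops.

3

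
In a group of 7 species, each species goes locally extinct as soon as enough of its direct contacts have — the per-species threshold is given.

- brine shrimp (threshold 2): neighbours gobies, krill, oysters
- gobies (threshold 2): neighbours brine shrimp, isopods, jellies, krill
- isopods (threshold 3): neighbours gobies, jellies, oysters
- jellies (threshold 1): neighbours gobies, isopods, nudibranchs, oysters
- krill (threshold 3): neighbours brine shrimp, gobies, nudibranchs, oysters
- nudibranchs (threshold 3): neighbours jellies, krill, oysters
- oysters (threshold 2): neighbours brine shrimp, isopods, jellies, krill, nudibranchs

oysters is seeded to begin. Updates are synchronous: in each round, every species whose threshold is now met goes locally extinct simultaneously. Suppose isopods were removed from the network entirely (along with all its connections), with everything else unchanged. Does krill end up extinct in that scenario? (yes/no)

With isopods removed:
Round 1 — oysters goes locally extinct (initial).
Round 2 — checking thresholds:
  brine shrimp: 1 of 3 neighbours < 2, not yet.
  jellies: 1 of 3 neighbours ≥ 1, goes locally extinct.
  krill: 1 of 4 neighbours < 3, not yet.
  nudibranchs: 1 of 3 neighbours < 3, not yet.
Round 3 — no new extinctions; cascade stops.

no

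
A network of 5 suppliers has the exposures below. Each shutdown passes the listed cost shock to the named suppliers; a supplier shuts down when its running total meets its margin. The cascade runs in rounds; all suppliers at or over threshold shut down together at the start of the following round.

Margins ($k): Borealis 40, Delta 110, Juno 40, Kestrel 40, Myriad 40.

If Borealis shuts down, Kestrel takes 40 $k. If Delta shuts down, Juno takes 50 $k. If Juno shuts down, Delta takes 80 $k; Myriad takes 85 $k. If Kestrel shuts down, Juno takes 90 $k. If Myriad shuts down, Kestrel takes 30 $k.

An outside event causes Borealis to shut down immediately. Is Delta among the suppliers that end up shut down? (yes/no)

no

Round 1 — Borealis shuts down (initial).
  Kestrel: +40 → 40 ≥ 40
Round 2 — Kestrel shuts down.
  Juno: +90 → 90 ≥ 40
Round 3 — Juno shuts down.
  Delta: +80 → 80 < 110
  Myriad: +85 → 85 ≥ 40
Round 4 — Myriad shuts down.
No further shutdowns.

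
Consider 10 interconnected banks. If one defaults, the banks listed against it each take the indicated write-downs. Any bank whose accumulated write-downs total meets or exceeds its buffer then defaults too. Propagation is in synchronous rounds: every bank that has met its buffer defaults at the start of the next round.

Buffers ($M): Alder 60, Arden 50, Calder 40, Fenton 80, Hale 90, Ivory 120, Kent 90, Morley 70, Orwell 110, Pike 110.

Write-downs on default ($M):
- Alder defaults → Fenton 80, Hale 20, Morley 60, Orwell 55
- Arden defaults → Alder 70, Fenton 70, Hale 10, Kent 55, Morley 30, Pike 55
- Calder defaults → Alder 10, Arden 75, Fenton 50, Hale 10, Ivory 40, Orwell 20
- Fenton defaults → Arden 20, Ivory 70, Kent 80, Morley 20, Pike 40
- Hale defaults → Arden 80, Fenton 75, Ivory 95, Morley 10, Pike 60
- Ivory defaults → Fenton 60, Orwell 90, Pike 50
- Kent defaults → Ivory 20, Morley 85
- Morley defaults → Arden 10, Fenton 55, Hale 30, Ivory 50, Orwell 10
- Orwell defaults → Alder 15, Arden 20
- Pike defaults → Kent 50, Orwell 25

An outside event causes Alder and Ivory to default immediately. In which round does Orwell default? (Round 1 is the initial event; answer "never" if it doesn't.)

2

Round 1 — Alder, Ivory default (initial).
  Fenton: +80+60 → 140 ≥ 80
  Hale: +20 → 20 < 90
  Morley: +60 → 60 < 70
  Orwell: +55+90 → 145 ≥ 110
  Pike: +50 → 50 < 110
Round 2 — Fenton, Orwell default.
  Arden: +20+20 → 40 < 50
  Kent: +80 → 80 < 90
  Morley: +20 → 80 ≥ 70
  Pike: +40 → 90 < 110
Round 3 — Morley defaults.
  Arden: +10 → 50 ≥ 50
  Hale: +30 → 50 < 90
Round 4 — Arden defaults.
  Hale: +10 → 60 < 90
  Kent: +55 → 135 ≥ 90
  Pike: +55 → 145 ≥ 110
Round 5 — Kent, Pike default.
No further defaults.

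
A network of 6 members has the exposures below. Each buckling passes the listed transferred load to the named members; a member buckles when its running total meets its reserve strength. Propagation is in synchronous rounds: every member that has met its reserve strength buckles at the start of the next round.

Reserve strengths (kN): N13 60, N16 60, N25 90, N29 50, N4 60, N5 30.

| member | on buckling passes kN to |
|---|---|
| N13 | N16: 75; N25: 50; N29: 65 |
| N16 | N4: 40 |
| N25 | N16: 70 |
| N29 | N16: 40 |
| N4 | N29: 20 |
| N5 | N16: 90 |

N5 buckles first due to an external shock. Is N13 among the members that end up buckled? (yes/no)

Round 1 — N5 buckles (initial).
  N16: +90 → 90 ≥ 60
Round 2 — N16 buckles.
  N4: +40 → 40 < 60
No further bucklings.

no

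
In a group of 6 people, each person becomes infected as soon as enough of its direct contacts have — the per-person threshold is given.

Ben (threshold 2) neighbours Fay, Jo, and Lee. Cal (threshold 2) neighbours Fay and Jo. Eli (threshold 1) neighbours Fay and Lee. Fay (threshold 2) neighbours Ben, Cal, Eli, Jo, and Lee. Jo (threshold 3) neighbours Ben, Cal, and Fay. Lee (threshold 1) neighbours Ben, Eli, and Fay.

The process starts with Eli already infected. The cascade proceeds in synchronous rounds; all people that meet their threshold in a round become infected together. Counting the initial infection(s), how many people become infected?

Round 1 — Eli becomes infected (initial).
Round 2 — checking thresholds:
  Fay: 1 of 5 neighbours < 2, below threshold.
  Lee: 1 of 3 neighbours ≥ 1, becomes infected.
Round 3 — checking thresholds:
  Ben: 1 of 3 neighbours < 2, below threshold.
  Fay: 2 of 5 neighbours ≥ 2, becomes infected.
Round 4 — checking thresholds:
  Ben: 2 of 3 neighbours ≥ 2, becomes infected.
  Cal: 1 of 2 neighbours < 2, below threshold.
  Jo: 1 of 3 neighbours < 3, below threshold.
Round 5 — no new infections; cascade stops.

4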